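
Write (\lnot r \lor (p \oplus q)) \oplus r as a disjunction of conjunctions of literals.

(\lnot r \lor (p \oplus q)) \oplus r
⇔ ((\lnot r \lor (p \oplus q)) \land \lnot r) \lor (\lnot (\lnot r \lor (p \oplus q)) \land r)   [expand \oplus]
⇔ ((\lnot r \lor (p \land \lnot q) \lor (\lnot p \land q)) \land \lnot r) \lor (\lnot (\lnot r \lor (p \oplus q)) \land r)   [expand \oplus]
⇔ ((\lnot r \lor (p \land \lnot q) \lor (\lnot p \land q)) \land \lnot r) \lor (\lnot (\lnot r \lor (p \land \lnot q) \lor (\lnot p \land q)) \land r)   [expand \oplus]
⇔ ((\lnot r \lor (p \land \lnot q) \lor (\lnot p \land q)) \land \lnot r) \lor (\lnot \lnot r \land \lnot (p \land \lnot q) \land \lnot (\lnot p \land q) \land r)   [De Morgan]
⇔ ((\lnot r \lor (p \land \lnot q) \lor (\lnot p \land q)) \land \lnot r) \lor (r \land \lnot (p \land \lnot q) \land \lnot (\lnot p \land q) \land r)   [double negation]
⇔ ((\lnot r \lor (p \land \lnot q) \lor (\lnot p \land q)) \land \lnot r) \lor (r \land (\lnot p \lor \lnot \lnot q) \land \lnot (\lnot p \land q) \land r)   [De Morgan]
⇔ ((\lnot r \lor (p \land \lnot q) \lor (\lnot p \land q)) \land \lnot r) \lor (r \land (\lnot p \lor q) \land \lnot (\lnot p \land q) \land r)   [double negation]
⇔ ((\lnot r \lor (p \land \lnot q) \lor (\lnot p \land q)) \land \lnot r) \lor (r \land (\lnot p \lor q) \land (\lnot \lnot p \lor \lnot q) \land r)   [De Morgan]
⇔ ((\lnot r \lor (p \land \lnot q) \lor (\lnot p \land q)) \land \lnot r) \lor (r \land (\lnot p \lor q) \land (p \lor \lnot q) \land r)   [double negation]
⇔ (\lnot r \land \lnot r) \lor (p \land \lnot q \land \lnot r) \lor (\lnot p \land q \land \lnot r) \lor (r \land \lnot p \land p \land r) \lor (r \land \lnot p \land \lnot q \land r) \lor (r \land q \land p \land r) \lor (r \land q \land \lnot q \land r)   [distribute \land over \lor]
⇔ \lnot r \lor (r \land \lnot p \land \lnot q) \lor (r \land q \land p)   [simplify]

\lnot r \lor (r \land \lnot p \land \lnot q) \lor (r \land q \land p)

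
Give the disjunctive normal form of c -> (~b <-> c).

~c | (c & ~b)

c -> (~b <-> c)
≡ ~c | (~b <-> c)   [eliminate ->]
≡ ~c | ((~b -> c) & (c -> ~b))   [eliminate <->]
≡ ~c | ((~~b | c) & (c -> ~b))   [eliminate ->]
≡ ~c | ((~~b | c) & (~c | ~b))   [eliminate ->]
≡ ~c | ((b | c) & (~c | ~b))   [double negation]
≡ ~c | (b & ~c) | (b & ~b) | (c & ~c) | (c & ~b)   [distribute & over |]
≡ ~c | (c & ~b)   [simplify]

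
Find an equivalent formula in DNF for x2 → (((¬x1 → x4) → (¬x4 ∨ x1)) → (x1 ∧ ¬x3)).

x2 → (((¬x1 → x4) → (¬x4 ∨ x1)) → (x1 ∧ ¬x3))
≡ ¬x2 ∨ (((¬x1 → x4) → (¬x4 ∨ x1)) → (x1 ∧ ¬x3))   [eliminate →]
≡ ¬x2 ∨ ¬((¬x1 → x4) → (¬x4 ∨ x1)) ∨ (x1 ∧ ¬x3)   [eliminate →]
≡ ¬x2 ∨ ¬(¬(¬x1 → x4) ∨ ¬x4 ∨ x1) ∨ (x1 ∧ ¬x3)   [eliminate →]
≡ ¬x2 ∨ ¬(¬(¬¬x1 ∨ x4) ∨ ¬x4 ∨ x1) ∨ (x1 ∧ ¬x3)   [eliminate →]
≡ ¬x2 ∨ (¬¬(¬¬x1 ∨ x4) ∧ ¬¬x4 ∧ ¬x1) ∨ (x1 ∧ ¬x3)   [De Morgan]
≡ ¬x2 ∨ ((¬¬x1 ∨ x4) ∧ ¬¬x4 ∧ ¬x1) ∨ (x1 ∧ ¬x3)   [double negation]
≡ ¬x2 ∨ ((x1 ∨ x4) ∧ ¬¬x4 ∧ ¬x1) ∨ (x1 ∧ ¬x3)   [double negation]
≡ ¬x2 ∨ ((x1 ∨ x4) ∧ x4 ∧ ¬x1) ∨ (x1 ∧ ¬x3)   [double negation]
≡ ¬x2 ∨ (x1 ∧ x4 ∧ ¬x1) ∨ (x4 ∧ x4 ∧ ¬x1) ∨ (x1 ∧ ¬x3)   [distribute ∧ over ∨]
≡ ¬x2 ∨ (x4 ∧ ¬x1) ∨ (x1 ∧ ¬x3)   [simplify]

¬x2 ∨ (x4 ∧ ¬x1) ∨ (x1 ∧ ¬x3)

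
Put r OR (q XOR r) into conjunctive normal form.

r OR q

r OR (q XOR r)
= r OR ((q OR r) AND NOT (q AND r))   (expand XOR)
= r OR ((q OR r) AND (NOT q OR NOT r))   (De Morgan)
= (r OR q OR r) AND (r OR NOT q OR NOT r)   (distribute OR over AND)
= r OR q   (simplify)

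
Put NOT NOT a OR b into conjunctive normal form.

a OR b

NOT NOT a OR b
= a OR b   [double negation]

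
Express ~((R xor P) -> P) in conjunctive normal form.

~((R xor P) -> P)
≡ ~(~(R xor P) | P)
≡ ~(~((R | P) & ~(R & P)) | P)
≡ ~~((R | P) & ~(R & P)) & ~P
≡ (R | P) & ~(R & P) & ~P
≡ (R | P) & (~R | ~P) & ~P
≡ (R | P) & ~P

(R | P) & ~P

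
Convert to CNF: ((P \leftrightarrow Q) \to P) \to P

\lnot Q \lor P

((P \leftrightarrow Q) \to P) \to P
= \lnot ((P \leftrightarrow Q) \to P) \lor P   [eliminate \to]
= \lnot (\lnot (P \leftrightarrow Q) \lor P) \lor P   [eliminate \to]
= \lnot (\lnot ((P \to Q) \land (Q \to P)) \lor P) \lor P   [eliminate \leftrightarrow]
= \lnot (\lnot ((\lnot P \lor Q) \land (Q \to P)) \lor P) \lor P   [eliminate \to]
= \lnot (\lnot ((\lnot P \lor Q) \land (\lnot Q \lor P)) \lor P) \lor P   [eliminate \to]
= (\lnot \lnot ((\lnot P \lor Q) \land (\lnot Q \lor P)) \land \lnot P) \lor P   [De Morgan]
= ((\lnot P \lor Q) \land (\lnot Q \lor P) \land \lnot P) \lor P   [double negation]
= (\lnot P \lor Q \lor P) \land (\lnot Q \lor P \lor P) \land (\lnot P \lor P)   [distribute \lor over \land]
= \lnot Q \lor P   [simplify]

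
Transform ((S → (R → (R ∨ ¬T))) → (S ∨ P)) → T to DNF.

(¬S ∧ ¬P) ∨ T

((S → (R → (R ∨ ¬T))) → (S ∨ P)) → T
≡ ¬((S → (R → (R ∨ ¬T))) → (S ∨ P)) ∨ T   [eliminate →]
≡ ¬(¬(S → (R → (R ∨ ¬T))) ∨ S ∨ P) ∨ T   [eliminate →]
≡ ¬(¬(¬S ∨ (R → (R ∨ ¬T))) ∨ S ∨ P) ∨ T   [eliminate →]
≡ ¬(¬(¬S ∨ ¬R ∨ R ∨ ¬T) ∨ S ∨ P) ∨ T   [eliminate →]
≡ (¬¬(¬S ∨ ¬R ∨ R ∨ ¬T) ∧ ¬S ∧ ¬P) ∨ T   [De Morgan]
≡ ((¬S ∨ ¬R ∨ R ∨ ¬T) ∧ ¬S ∧ ¬P) ∨ T   [double negation]
≡ (¬S ∧ ¬S ∧ ¬P) ∨ (¬R ∧ ¬S ∧ ¬P) ∨ (R ∧ ¬S ∧ ¬P) ∨ (¬T ∧ ¬S ∧ ¬P) ∨ T   [distribute ∧ over ∨]
≡ (¬S ∧ ¬P) ∨ T   [simplify]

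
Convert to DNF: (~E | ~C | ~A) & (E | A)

(~E & A) | (~C & E) | (~C & A) | (~A & E)

(~E | ~C | ~A) & (E | A)
= (~E & E) | (~E & A) | (~C & E) | (~C & A) | (~A & E) | (~A & A)   [distribute & over |]
= (~E & A) | (~C & E) | (~C & A) | (~A & E)   [simplify]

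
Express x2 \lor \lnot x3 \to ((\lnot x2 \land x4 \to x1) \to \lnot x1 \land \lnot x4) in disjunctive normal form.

x2 \lor \lnot x3 \to ((\lnot x2 \land x4 \to x1) \to \lnot x1 \land \lnot x4)
= \lnot (x2 \lor \lnot x3) \lor ((\lnot x2 \land x4 \to x1) \to \lnot x1 \land \lnot x4)   [eliminate \to]
= \lnot (x2 \lor \lnot x3) \lor \lnot (\lnot x2 \land x4 \to x1) \lor \lnot x1 \land \lnot x4   [eliminate \to]
= \lnot (x2 \lor \lnot x3) \lor \lnot (\lnot (\lnot x2 \land x4) \lor x1) \lor \lnot x1 \land \lnot x4   [eliminate \to]
= \lnot x2 \land \lnot \lnot x3 \lor \lnot (\lnot (\lnot x2 \land x4) \lor x1) \lor \lnot x1 \land \lnot x4   [De Morgan]
= \lnot x2 \land x3 \lor \lnot (\lnot (\lnot x2 \land x4) \lor x1) \lor \lnot x1 \land \lnot x4   [double negation]
= \lnot x2 \land x3 \lor \lnot \lnot (\lnot x2 \land x4) \land \lnot x1 \lor \lnot x1 \land \lnot x4   [De Morgan]
= \lnot x2 \land x3 \lor \lnot x2 \land x4 \land \lnot x1 \lor \lnot x1 \land \lnot x4   [double negation]

\lnot x2 \land x3 \lor \lnot x2 \land x4 \land \lnot x1 \lor \lnot x1 \land \lnot x4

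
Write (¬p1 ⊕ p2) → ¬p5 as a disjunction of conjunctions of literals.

(p1 ∧ ¬p2) ∨ (p2 ∧ ¬p1) ∨ ¬p5

(¬p1 ⊕ p2) → ¬p5
≡ ¬(¬p1 ⊕ p2) ∨ ¬p5   [eliminate →]
≡ ¬((¬p1 ∧ ¬p2) ∨ (¬¬p1 ∧ p2)) ∨ ¬p5   [expand ⊕]
≡ (¬(¬p1 ∧ ¬p2) ∧ ¬(¬¬p1 ∧ p2)) ∨ ¬p5   [De Morgan]
≡ ((¬¬p1 ∨ ¬¬p2) ∧ ¬(¬¬p1 ∧ p2)) ∨ ¬p5   [De Morgan]
≡ ((p1 ∨ ¬¬p2) ∧ ¬(¬¬p1 ∧ p2)) ∨ ¬p5   [double negation]
≡ ((p1 ∨ p2) ∧ ¬(¬¬p1 ∧ p2)) ∨ ¬p5   [double negation]
≡ ((p1 ∨ p2) ∧ (¬¬¬p1 ∨ ¬p2)) ∨ ¬p5   [De Morgan]
≡ ((p1 ∨ p2) ∧ (¬p1 ∨ ¬p2)) ∨ ¬p5   [double negation]
≡ (p1 ∧ ¬p1) ∨ (p1 ∧ ¬p2) ∨ (p2 ∧ ¬p1) ∨ (p2 ∧ ¬p2) ∨ ¬p5   [distribute ∧ over ∨]
≡ (p1 ∧ ¬p2) ∨ (p2 ∧ ¬p1) ∨ ¬p5   [simplify]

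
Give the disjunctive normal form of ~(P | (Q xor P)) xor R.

(~P & ~Q & ~R) | (P & R) | (Q & ~P & R)

~(P | (Q xor P)) xor R
≡ (~(P | (Q xor P)) & ~R) | (~~(P | (Q xor P)) & R)   [expand xor]
≡ (~(P | (Q & ~P) | (~Q & P)) & ~R) | (~~(P | (Q xor P)) & R)   [expand xor]
≡ (~(P | (Q & ~P) | (~Q & P)) & ~R) | (~~(P | (Q & ~P) | (~Q & P)) & R)   [expand xor]
≡ (~P & ~(Q & ~P) & ~(~Q & P) & ~R) | (~~(P | (Q & ~P) | (~Q & P)) & R)   [De Morgan]
≡ (~P & (~Q | ~~P) & ~(~Q & P) & ~R) | (~~(P | (Q & ~P) | (~Q & P)) & R)   [De Morgan]
≡ (~P & (~Q | P) & ~(~Q & P) & ~R) | (~~(P | (Q & ~P) | (~Q & P)) & R)   [double negation]
≡ (~P & (~Q | P) & (~~Q | ~P) & ~R) | (~~(P | (Q & ~P) | (~Q & P)) & R)   [De Morgan]
≡ (~P & (~Q | P) & (Q | ~P) & ~R) | (~~(P | (Q & ~P) | (~Q & P)) & R)   [double negation]
≡ (~P & (~Q | P) & (Q | ~P) & ~R) | ((P | (Q & ~P) | (~Q & P)) & R)   [double negation]
≡ (~P & ~Q & Q & ~R) | (~P & ~Q & ~P & ~R) | (~P & P & Q & ~R) | (~P & P & ~P & ~R) | (P & R) | (Q & ~P & R) | (~Q & P & R)   [distribute & over |]
≡ (~P & ~Q & ~R) | (P & R) | (Q & ~P & R)   [simplify]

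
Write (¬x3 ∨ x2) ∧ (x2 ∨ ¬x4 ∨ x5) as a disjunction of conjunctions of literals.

¬x3 ∧ ¬x4 ∨ ¬x3 ∧ x5 ∨ x2

(¬x3 ∨ x2) ∧ (x2 ∨ ¬x4 ∨ x5)
≡ ¬x3 ∧ x2 ∨ ¬x3 ∧ ¬x4 ∨ ¬x3 ∧ x5 ∨ x2 ∧ x2 ∨ x2 ∧ ¬x4 ∨ x2 ∧ x5   — distribute ∧ over ∨
≡ ¬x3 ∧ ¬x4 ∨ ¬x3 ∧ x5 ∨ x2   — simplify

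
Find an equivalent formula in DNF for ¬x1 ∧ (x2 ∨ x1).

¬x1 ∧ (x2 ∨ x1)
≡ (¬x1 ∧ x2) ∨ (¬x1 ∧ x1)   — distribute ∧ over ∨
≡ ¬x1 ∧ x2   — simplify

¬x1 ∧ x2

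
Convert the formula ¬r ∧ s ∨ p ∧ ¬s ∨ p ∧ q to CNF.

(¬r ∨ p) ∧ (¬r ∨ ¬s ∨ q) ∧ (s ∨ p)

¬r ∧ s ∨ p ∧ ¬s ∨ p ∧ q
⇔ (¬r ∨ p ∨ p) ∧ (¬r ∨ p ∨ q) ∧ (¬r ∨ ¬s ∨ p) ∧ (¬r ∨ ¬s ∨ q) ∧ (s ∨ p ∨ p) ∧ (s ∨ p ∨ q) ∧ (s ∨ ¬s ∨ p) ∧ (s ∨ ¬s ∨ q)   [distribute ∨ over ∧]
⇔ (¬r ∨ p) ∧ (¬r ∨ ¬s ∨ q) ∧ (s ∨ p)   [simplify]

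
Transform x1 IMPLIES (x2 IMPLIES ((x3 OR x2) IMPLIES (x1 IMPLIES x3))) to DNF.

x1 IMPLIES (x2 IMPLIES ((x3 OR x2) IMPLIES (x1 IMPLIES x3)))
= NOT x1 OR (x2 IMPLIES ((x3 OR x2) IMPLIES (x1 IMPLIES x3)))   [eliminate IMPLIES]
= NOT x1 OR NOT x2 OR ((x3 OR x2) IMPLIES (x1 IMPLIES x3))   [eliminate IMPLIES]
= NOT x1 OR NOT x2 OR NOT (x3 OR x2) OR (x1 IMPLIES x3)   [eliminate IMPLIES]
= NOT x1 OR NOT x2 OR NOT (x3 OR x2) OR NOT x1 OR x3   [eliminate IMPLIES]
= NOT x1 OR NOT x2 OR (NOT x3 AND NOT x2) OR NOT x1 OR x3   [De Morgan]
= NOT x1 OR NOT x2 OR x3   [simplify]

NOT x1 OR NOT x2 OR x3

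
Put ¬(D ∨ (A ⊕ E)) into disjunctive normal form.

¬(D ∨ (A ⊕ E))
≡ ¬(D ∨ (A ∧ ¬E) ∨ (¬A ∧ E))   [expand ⊕]
≡ ¬D ∧ ¬(A ∧ ¬E) ∧ ¬(¬A ∧ E)   [De Morgan]
≡ ¬D ∧ (¬A ∨ ¬¬E) ∧ ¬(¬A ∧ E)   [De Morgan]
≡ ¬D ∧ (¬A ∨ E) ∧ ¬(¬A ∧ E)   [double negation]
≡ ¬D ∧ (¬A ∨ E) ∧ (¬¬A ∨ ¬E)   [De Morgan]
≡ ¬D ∧ (¬A ∨ E) ∧ (A ∨ ¬E)   [double negation]
≡ (¬D ∧ ¬A ∧ A) ∨ (¬D ∧ ¬A ∧ ¬E) ∨ (¬D ∧ E ∧ A) ∨ (¬D ∧ E ∧ ¬E)   [distribute ∧ over ∨]
≡ (¬D ∧ ¬A ∧ ¬E) ∨ (¬D ∧ E ∧ A)   [simplify]

(¬D ∧ ¬A ∧ ¬E) ∨ (¬D ∧ E ∧ A)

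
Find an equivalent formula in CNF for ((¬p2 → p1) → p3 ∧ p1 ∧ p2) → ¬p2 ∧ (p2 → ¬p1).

((¬p2 → p1) → p3 ∧ p1 ∧ p2) → ¬p2 ∧ (p2 → ¬p1)
= ¬((¬p2 → p1) → p3 ∧ p1 ∧ p2) ∨ ¬p2 ∧ (p2 → ¬p1)   — eliminate →
= ¬(¬(¬p2 → p1) ∨ p3 ∧ p1 ∧ p2) ∨ ¬p2 ∧ (p2 → ¬p1)   — eliminate →
= ¬(¬(¬¬p2 ∨ p1) ∨ p3 ∧ p1 ∧ p2) ∨ ¬p2 ∧ (p2 → ¬p1)   — eliminate →
= ¬(¬(¬¬p2 ∨ p1) ∨ p3 ∧ p1 ∧ p2) ∨ ¬p2 ∧ (¬p2 ∨ ¬p1)   — eliminate →
= ¬¬(¬¬p2 ∨ p1) ∧ ¬(p3 ∧ p1 ∧ p2) ∨ ¬p2 ∧ (¬p2 ∨ ¬p1)   — De Morgan
= (¬¬p2 ∨ p1) ∧ ¬(p3 ∧ p1 ∧ p2) ∨ ¬p2 ∧ (¬p2 ∨ ¬p1)   — double negation
= (p2 ∨ p1) ∧ ¬(p3 ∧ p1 ∧ p2) ∨ ¬p2 ∧ (¬p2 ∨ ¬p1)   — double negation
= (p2 ∨ p1) ∧ (¬p3 ∨ ¬p1 ∨ ¬p2) ∨ ¬p2 ∧ (¬p2 ∨ ¬p1)   — De Morgan
= (p2 ∨ p1 ∨ ¬p2) ∧ (p2 ∨ p1 ∨ ¬p2 ∨ ¬p1) ∧ (¬p3 ∨ ¬p1 ∨ ¬p2 ∨ ¬p2) ∧ (¬p3 ∨ ¬p1 ∨ ¬p2 ∨ ¬p2 ∨ ¬p1)   — distribute ∨ over ∧
= ¬p3 ∨ ¬p1 ∨ ¬p2   — simplify

¬p3 ∨ ¬p1 ∨ ¬p2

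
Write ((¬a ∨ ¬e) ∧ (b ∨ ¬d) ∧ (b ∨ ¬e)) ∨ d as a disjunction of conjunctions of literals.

((¬a ∨ ¬e) ∧ (b ∨ ¬d) ∧ (b ∨ ¬e)) ∨ d
≡ (¬a ∧ b ∧ b) ∨ (¬a ∧ b ∧ ¬e) ∨ (¬a ∧ ¬d ∧ b) ∨ (¬a ∧ ¬d ∧ ¬e) ∨ (¬e ∧ b ∧ b) ∨ (¬e ∧ b ∧ ¬e) ∨ (¬e ∧ ¬d ∧ b) ∨ (¬e ∧ ¬d ∧ ¬e) ∨ d   — distribute ∧ over ∨
≡ (¬a ∧ b) ∨ (¬e ∧ b) ∨ (¬e ∧ ¬d) ∨ d   — simplify

(¬a ∧ b) ∨ (¬e ∧ b) ∨ (¬e ∧ ¬d) ∨ d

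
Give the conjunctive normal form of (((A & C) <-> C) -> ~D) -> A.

(((A & C) <-> C) -> ~D) -> A
⇔ ~(((A & C) <-> C) -> ~D) | A
⇔ ~(~((A & C) <-> C) | ~D) | A
⇔ ~(~(((A & C) -> C) & (C -> (A & C))) | ~D) | A
⇔ ~(~((~(A & C) | C) & (C -> (A & C))) | ~D) | A
⇔ ~(~((~(A & C) | C) & (~C | (A & C))) | ~D) | A
⇔ (~~((~(A & C) | C) & (~C | (A & C))) & ~~D) | A
⇔ ((~(A & C) | C) & (~C | (A & C)) & ~~D) | A
⇔ ((~A | ~C | C) & (~C | (A & C)) & ~~D) | A
⇔ ((~A | ~C | C) & (~C | (A & C)) & D) | A
⇔ (~A | ~C | C | A) & (~C | A | A) & (~C | C | A) & (D | A)
⇔ (~C | A) & (D | A)

(~C | A) & (D | A)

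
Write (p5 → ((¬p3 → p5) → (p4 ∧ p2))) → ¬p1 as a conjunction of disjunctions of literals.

(p5 → ((¬p3 → p5) → (p4 ∧ p2))) → ¬p1
≡ ¬(p5 → ((¬p3 → p5) → (p4 ∧ p2))) ∨ ¬p1   (eliminate →)
≡ ¬(¬p5 ∨ ((¬p3 → p5) → (p4 ∧ p2))) ∨ ¬p1   (eliminate →)
≡ ¬(¬p5 ∨ ¬(¬p3 → p5) ∨ (p4 ∧ p2)) ∨ ¬p1   (eliminate →)
≡ ¬(¬p5 ∨ ¬(¬¬p3 ∨ p5) ∨ (p4 ∧ p2)) ∨ ¬p1   (eliminate →)
≡ (¬¬p5 ∧ ¬¬(¬¬p3 ∨ p5) ∧ ¬(p4 ∧ p2)) ∨ ¬p1   (De Morgan)
≡ (p5 ∧ ¬¬(¬¬p3 ∨ p5) ∧ ¬(p4 ∧ p2)) ∨ ¬p1   (double negation)
≡ (p5 ∧ (¬¬p3 ∨ p5) ∧ ¬(p4 ∧ p2)) ∨ ¬p1   (double negation)
≡ (p5 ∧ (p3 ∨ p5) ∧ ¬(p4 ∧ p2)) ∨ ¬p1   (double negation)
≡ (p5 ∧ (p3 ∨ p5) ∧ (¬p4 ∨ ¬p2)) ∨ ¬p1   (De Morgan)
≡ (p5 ∨ ¬p1) ∧ (p3 ∨ p5 ∨ ¬p1) ∧ (¬p4 ∨ ¬p2 ∨ ¬p1)   (distribute ∨ over ∧)
≡ (p5 ∨ ¬p1) ∧ (¬p4 ∨ ¬p2 ∨ ¬p1)   (simplify)

(p5 ∨ ¬p1) ∧ (¬p4 ∨ ¬p2 ∨ ¬p1)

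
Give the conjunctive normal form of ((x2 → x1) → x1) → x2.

((x2 → x1) → x1) → x2
⇔ ¬((x2 → x1) → x1) ∨ x2   (eliminate →)
⇔ ¬(¬(x2 → x1) ∨ x1) ∨ x2   (eliminate →)
⇔ ¬(¬(¬x2 ∨ x1) ∨ x1) ∨ x2   (eliminate →)
⇔ (¬¬(¬x2 ∨ x1) ∧ ¬x1) ∨ x2   (De Morgan)
⇔ ((¬x2 ∨ x1) ∧ ¬x1) ∨ x2   (double negation)
⇔ (¬x2 ∨ x1 ∨ x2) ∧ (¬x1 ∨ x2)   (distribute ∨ over ∧)
⇔ ¬x1 ∨ x2   (simplify)

¬x1 ∨ x2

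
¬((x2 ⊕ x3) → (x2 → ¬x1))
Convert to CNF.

¬((x2 ⊕ x3) → (x2 → ¬x1))
≡ ¬(¬(x2 ⊕ x3) ∨ (x2 → ¬x1))   (eliminate →)
≡ ¬(¬((x2 ∨ x3) ∧ ¬(x2 ∧ x3)) ∨ (x2 → ¬x1))   (expand ⊕)
≡ ¬(¬((x2 ∨ x3) ∧ ¬(x2 ∧ x3)) ∨ ¬x2 ∨ ¬x1)   (eliminate →)
≡ ¬¬((x2 ∨ x3) ∧ ¬(x2 ∧ x3)) ∧ ¬¬x2 ∧ ¬¬x1   (De Morgan)
≡ (x2 ∨ x3) ∧ ¬(x2 ∧ x3) ∧ ¬¬x2 ∧ ¬¬x1   (double negation)
≡ (x2 ∨ x3) ∧ (¬x2 ∨ ¬x3) ∧ ¬¬x2 ∧ ¬¬x1   (De Morgan)
≡ (x2 ∨ x3) ∧ (¬x2 ∨ ¬x3) ∧ x2 ∧ ¬¬x1   (double negation)
≡ (x2 ∨ x3) ∧ (¬x2 ∨ ¬x3) ∧ x2 ∧ x1   (double negation)
≡ (¬x2 ∨ ¬x3) ∧ x2 ∧ x1   (simplify)

(¬x2 ∨ ¬x3) ∧ x2 ∧ x1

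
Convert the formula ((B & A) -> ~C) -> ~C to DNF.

((B & A) -> ~C) -> ~C
= ~((B & A) -> ~C) | ~C   [eliminate ->]
= ~(~(B & A) | ~C) | ~C   [eliminate ->]
= (~~(B & A) & ~~C) | ~C   [De Morgan]
= (B & A & ~~C) | ~C   [double negation]
= (B & A & C) | ~C   [double negation]

(B & A & C) | ~C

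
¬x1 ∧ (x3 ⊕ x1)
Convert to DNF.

¬x1 ∧ x3

¬x1 ∧ (x3 ⊕ x1)
≡ ¬x1 ∧ ((x3 ∧ ¬x1) ∨ (¬x3 ∧ x1))   — expand ⊕
≡ (¬x1 ∧ x3 ∧ ¬x1) ∨ (¬x1 ∧ ¬x3 ∧ x1)   — distribute ∧ over ∨
≡ ¬x1 ∧ x3   — simplify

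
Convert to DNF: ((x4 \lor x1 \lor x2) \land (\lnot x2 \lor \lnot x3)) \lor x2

(x4 \land \lnot x2) \lor (x4 \land \lnot x3) \lor (x1 \land \lnot x2) \lor (x1 \land \lnot x3) \lor x2

((x4 \lor x1 \lor x2) \land (\lnot x2 \lor \lnot x3)) \lor x2
≡ (x4 \land \lnot x2) \lor (x4 \land \lnot x3) \lor (x1 \land \lnot x2) \lor (x1 \land \lnot x3) \lor (x2 \land \lnot x2) \lor (x2 \land \lnot x3) \lor x2   [distribute \land over \lor]
≡ (x4 \land \lnot x2) \lor (x4 \land \lnot x3) \lor (x1 \land \lnot x2) \lor (x1 \land \lnot x3) \lor x2   [simplify]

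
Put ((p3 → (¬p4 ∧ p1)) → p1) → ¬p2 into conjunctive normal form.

(¬p3 ∨ ¬p4 ∨ ¬p2) ∧ (¬p3 ∨ p1 ∨ ¬p2) ∧ (¬p1 ∨ ¬p2)

((p3 → (¬p4 ∧ p1)) → p1) → ¬p2
= ¬((p3 → (¬p4 ∧ p1)) → p1) ∨ ¬p2   (eliminate →)
= ¬(¬(p3 → (¬p4 ∧ p1)) ∨ p1) ∨ ¬p2   (eliminate →)
= ¬(¬(¬p3 ∨ (¬p4 ∧ p1)) ∨ p1) ∨ ¬p2   (eliminate →)
= (¬¬(¬p3 ∨ (¬p4 ∧ p1)) ∧ ¬p1) ∨ ¬p2   (De Morgan)
= ((¬p3 ∨ (¬p4 ∧ p1)) ∧ ¬p1) ∨ ¬p2   (double negation)
= (¬p3 ∨ ¬p4 ∨ ¬p2) ∧ (¬p3 ∨ p1 ∨ ¬p2) ∧ (¬p1 ∨ ¬p2)   (distribute ∨ over ∧)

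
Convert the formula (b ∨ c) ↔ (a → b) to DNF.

(¬b ∧ ¬c ∧ a) ∨ (¬a ∧ c) ∨ b

(b ∨ c) ↔ (a → b)
⇔ ((b ∨ c) → (a → b)) ∧ ((a → b) → (b ∨ c))   [eliminate ↔]
⇔ (¬(b ∨ c) ∨ (a → b)) ∧ ((a → b) → (b ∨ c))   [eliminate →]
⇔ (¬(b ∨ c) ∨ ¬a ∨ b) ∧ ((a → b) → (b ∨ c))   [eliminate →]
⇔ (¬(b ∨ c) ∨ ¬a ∨ b) ∧ (¬(a → b) ∨ b ∨ c)   [eliminate →]
⇔ (¬(b ∨ c) ∨ ¬a ∨ b) ∧ (¬(¬a ∨ b) ∨ b ∨ c)   [eliminate →]
⇔ ((¬b ∧ ¬c) ∨ ¬a ∨ b) ∧ (¬(¬a ∨ b) ∨ b ∨ c)   [De Morgan]
⇔ ((¬b ∧ ¬c) ∨ ¬a ∨ b) ∧ ((¬¬a ∧ ¬b) ∨ b ∨ c)   [De Morgan]
⇔ ((¬b ∧ ¬c) ∨ ¬a ∨ b) ∧ ((a ∧ ¬b) ∨ b ∨ c)   [double negation]
⇔ (¬b ∧ ¬c ∧ a ∧ ¬b) ∨ (¬b ∧ ¬c ∧ b) ∨ (¬b ∧ ¬c ∧ c) ∨ (¬a ∧ a ∧ ¬b) ∨ (¬a ∧ b) ∨ (¬a ∧ c) ∨ (b ∧ a ∧ ¬b) ∨ (b ∧ b) ∨ (b ∧ c)   [distribute ∧ over ∨]
⇔ (¬b ∧ ¬c ∧ a) ∨ (¬a ∧ c) ∨ b   [simplify]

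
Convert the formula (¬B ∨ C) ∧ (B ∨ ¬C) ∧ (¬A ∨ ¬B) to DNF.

(¬B ∨ C) ∧ (B ∨ ¬C) ∧ (¬A ∨ ¬B)
≡ (¬B ∧ B ∧ ¬A) ∨ (¬B ∧ B ∧ ¬B) ∨ (¬B ∧ ¬C ∧ ¬A) ∨ (¬B ∧ ¬C ∧ ¬B) ∨ (C ∧ B ∧ ¬A) ∨ (C ∧ B ∧ ¬B) ∨ (C ∧ ¬C ∧ ¬A) ∨ (C ∧ ¬C ∧ ¬B)   [distribute ∧ over ∨]
≡ (¬B ∧ ¬C) ∨ (C ∧ B ∧ ¬A)   [simplify]

(¬B ∧ ¬C) ∨ (C ∧ B ∧ ¬A)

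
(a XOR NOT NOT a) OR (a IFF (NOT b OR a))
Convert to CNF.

a OR b

(a XOR NOT NOT a) OR (a IFF (NOT b OR a))
= ((a OR NOT NOT a) AND NOT (a AND NOT NOT a)) OR (a IFF (NOT b OR a))   [expand XOR]
= ((a OR NOT NOT a) AND NOT (a AND NOT NOT a)) OR ((a IMPLIES (NOT b OR a)) AND ((NOT b OR a) IMPLIES a))   [eliminate IFF]
= ((a OR NOT NOT a) AND NOT (a AND NOT NOT a)) OR ((NOT a OR NOT b OR a) AND ((NOT b OR a) IMPLIES a))   [eliminate IMPLIES]
= ((a OR NOT NOT a) AND NOT (a AND NOT NOT a)) OR ((NOT a OR NOT b OR a) AND (NOT (NOT b OR a) OR a))   [eliminate IMPLIES]
= ((a OR a) AND NOT (a AND NOT NOT a)) OR ((NOT a OR NOT b OR a) AND (NOT (NOT b OR a) OR a))   [double negation]
= ((a OR a) AND (NOT a OR NOT NOT NOT a)) OR ((NOT a OR NOT b OR a) AND (NOT (NOT b OR a) OR a))   [De Morgan]
= ((a OR a) AND (NOT a OR NOT a)) OR ((NOT a OR NOT b OR a) AND (NOT (NOT b OR a) OR a))   [double negation]
= ((a OR a) AND (NOT a OR NOT a)) OR ((NOT a OR NOT b OR a) AND ((NOT NOT b AND NOT a) OR a))   [De Morgan]
= ((a OR a) AND (NOT a OR NOT a)) OR ((NOT a OR NOT b OR a) AND ((b AND NOT a) OR a))   [double negation]
= (a OR a OR NOT a OR NOT b OR a) AND (a OR a OR b OR a) AND (a OR a OR NOT a OR a) AND (NOT a OR NOT a OR NOT a OR NOT b OR a) AND (NOT a OR NOT a OR b OR a) AND (NOT a OR NOT a OR NOT a OR a)   [distribute OR over AND]
= a OR b   [simplify]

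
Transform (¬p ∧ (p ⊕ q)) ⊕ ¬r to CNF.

(¬p ∨ ¬r) ∧ (p ∨ q ∨ ¬r) ∧ (p ∨ ¬q ∨ r)

(¬p ∧ (p ⊕ q)) ⊕ ¬r
≡ ((¬p ∧ (p ⊕ q)) ∨ ¬r) ∧ ¬(¬p ∧ (p ⊕ q) ∧ ¬r)   — expand ⊕
≡ ((¬p ∧ (p ∨ q) ∧ ¬(p ∧ q)) ∨ ¬r) ∧ ¬(¬p ∧ (p ⊕ q) ∧ ¬r)   — expand ⊕
≡ ((¬p ∧ (p ∨ q) ∧ ¬(p ∧ q)) ∨ ¬r) ∧ ¬(¬p ∧ (p ∨ q) ∧ ¬(p ∧ q) ∧ ¬r)   — expand ⊕
≡ ((¬p ∧ (p ∨ q) ∧ (¬p ∨ ¬q)) ∨ ¬r) ∧ ¬(¬p ∧ (p ∨ q) ∧ ¬(p ∧ q) ∧ ¬r)   — De Morgan
≡ ((¬p ∧ (p ∨ q) ∧ (¬p ∨ ¬q)) ∨ ¬r) ∧ (¬¬p ∨ ¬(p ∨ q) ∨ ¬¬(p ∧ q) ∨ ¬¬r)   — De Morgan
≡ ((¬p ∧ (p ∨ q) ∧ (¬p ∨ ¬q)) ∨ ¬r) ∧ (p ∨ ¬(p ∨ q) ∨ ¬¬(p ∧ q) ∨ ¬¬r)   — double negation
≡ ((¬p ∧ (p ∨ q) ∧ (¬p ∨ ¬q)) ∨ ¬r) ∧ (p ∨ (¬p ∧ ¬q) ∨ ¬¬(p ∧ q) ∨ ¬¬r)   — De Morgan
≡ ((¬p ∧ (p ∨ q) ∧ (¬p ∨ ¬q)) ∨ ¬r) ∧ (p ∨ (¬p ∧ ¬q) ∨ (p ∧ q) ∨ ¬¬r)   — double negation
≡ ((¬p ∧ (p ∨ q) ∧ (¬p ∨ ¬q)) ∨ ¬r) ∧ (p ∨ (¬p ∧ ¬q) ∨ (p ∧ q) ∨ r)   — double negation
≡ (¬p ∨ ¬r) ∧ (p ∨ q ∨ ¬r) ∧ (¬p ∨ ¬q ∨ ¬r) ∧ (p ∨ ¬p ∨ p ∨ r) ∧ (p ∨ ¬p ∨ q ∨ r) ∧ (p ∨ ¬q ∨ p ∨ r) ∧ (p ∨ ¬q ∨ q ∨ r)   — distribute ∨ over ∧
≡ (¬p ∨ ¬r) ∧ (p ∨ q ∨ ¬r) ∧ (p ∨ ¬q ∨ r)   — simplify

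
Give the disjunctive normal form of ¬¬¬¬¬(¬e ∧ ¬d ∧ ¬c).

e ∨ d ∨ c

¬¬¬¬¬(¬e ∧ ¬d ∧ ¬c)
⇔ ¬¬¬(¬e ∧ ¬d ∧ ¬c)   — double negation
⇔ ¬(¬e ∧ ¬d ∧ ¬c)   — double negation
⇔ ¬¬e ∨ ¬¬d ∨ ¬¬c   — De Morgan
⇔ e ∨ ¬¬d ∨ ¬¬c   — double negation
⇔ e ∨ d ∨ ¬¬c   — double negation
⇔ e ∨ d ∨ c   — double negation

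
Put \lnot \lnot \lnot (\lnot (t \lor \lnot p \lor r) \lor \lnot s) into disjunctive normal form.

(t \land s) \lor (\lnot p \land s) \lor (r \land s)

\lnot \lnot \lnot (\lnot (t \lor \lnot p \lor r) \lor \lnot s)
= \lnot (\lnot (t \lor \lnot p \lor r) \lor \lnot s)   [double negation]
= \lnot \lnot (t \lor \lnot p \lor r) \land \lnot \lnot s   [De Morgan]
= (t \lor \lnot p \lor r) \land \lnot \lnot s   [double negation]
= (t \lor \lnot p \lor r) \land s   [double negation]
= (t \land s) \lor (\lnot p \land s) \lor (r \land s)   [distribute \land over \lor]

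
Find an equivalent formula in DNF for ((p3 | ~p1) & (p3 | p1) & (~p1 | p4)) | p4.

(p3 & ~p1) | p4

((p3 | ~p1) & (p3 | p1) & (~p1 | p4)) | p4
≡ (p3 & p3 & ~p1) | (p3 & p3 & p4) | (p3 & p1 & ~p1) | (p3 & p1 & p4) | (~p1 & p3 & ~p1) | (~p1 & p3 & p4) | (~p1 & p1 & ~p1) | (~p1 & p1 & p4) | p4
≡ (p3 & ~p1) | p4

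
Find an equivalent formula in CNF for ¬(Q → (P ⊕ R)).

Q ∧ (¬P ∨ R) ∧ (¬R ∨ P)

¬(Q → (P ⊕ R))
≡ ¬(¬Q ∨ (P ⊕ R))   [eliminate →]
≡ ¬(¬Q ∨ ((P ∨ R) ∧ ¬(P ∧ R)))   [expand ⊕]
≡ ¬¬Q ∧ ¬((P ∨ R) ∧ ¬(P ∧ R))   [De Morgan]
≡ Q ∧ ¬((P ∨ R) ∧ ¬(P ∧ R))   [double negation]
≡ Q ∧ (¬(P ∨ R) ∨ ¬¬(P ∧ R))   [De Morgan]
≡ Q ∧ ((¬P ∧ ¬R) ∨ ¬¬(P ∧ R))   [De Morgan]
≡ Q ∧ ((¬P ∧ ¬R) ∨ (P ∧ R))   [double negation]
≡ Q ∧ (¬P ∨ P) ∧ (¬P ∨ R) ∧ (¬R ∨ P) ∧ (¬R ∨ R)   [distribute ∨ over ∧]
≡ Q ∧ (¬P ∨ R) ∧ (¬R ∨ P)   [simplify]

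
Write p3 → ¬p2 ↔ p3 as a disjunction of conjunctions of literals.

p3 → ¬p2 ↔ p3
= ((p3 → ¬p2) → p3) ∧ (p3 → (p3 → ¬p2))   (eliminate ↔)
= (¬(p3 → ¬p2) ∨ p3) ∧ (p3 → (p3 → ¬p2))   (eliminate →)
= (¬(¬p3 ∨ ¬p2) ∨ p3) ∧ (p3 → (p3 → ¬p2))   (eliminate →)
= (¬(¬p3 ∨ ¬p2) ∨ p3) ∧ (¬p3 ∨ (p3 → ¬p2))   (eliminate →)
= (¬(¬p3 ∨ ¬p2) ∨ p3) ∧ (¬p3 ∨ ¬p3 ∨ ¬p2)   (eliminate →)
= (¬¬p3 ∧ ¬¬p2 ∨ p3) ∧ (¬p3 ∨ ¬p3 ∨ ¬p2)   (De Morgan)
= (p3 ∧ ¬¬p2 ∨ p3) ∧ (¬p3 ∨ ¬p3 ∨ ¬p2)   (double negation)
= (p3 ∧ p2 ∨ p3) ∧ (¬p3 ∨ ¬p3 ∨ ¬p2)   (double negation)
= p3 ∧ p2 ∧ ¬p3 ∨ p3 ∧ p2 ∧ ¬p3 ∨ p3 ∧ p2 ∧ ¬p2 ∨ p3 ∧ ¬p3 ∨ p3 ∧ ¬p3 ∨ p3 ∧ ¬p2   (distribute ∧ over ∨)
= p3 ∧ ¬p2   (simplify)

p3 ∧ ¬p2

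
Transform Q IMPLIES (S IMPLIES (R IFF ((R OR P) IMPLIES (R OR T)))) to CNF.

(NOT Q OR NOT S OR R OR P) AND (NOT Q OR NOT S OR NOT T OR R)

Q IMPLIES (S IMPLIES (R IFF ((R OR P) IMPLIES (R OR T))))
≡ NOT Q OR (S IMPLIES (R IFF ((R OR P) IMPLIES (R OR T))))   [eliminate IMPLIES]
≡ NOT Q OR NOT S OR (R IFF ((R OR P) IMPLIES (R OR T)))   [eliminate IMPLIES]
≡ NOT Q OR NOT S OR ((R IMPLIES ((R OR P) IMPLIES (R OR T))) AND (((R OR P) IMPLIES (R OR T)) IMPLIES R))   [eliminate IFF]
≡ NOT Q OR NOT S OR ((NOT R OR ((R OR P) IMPLIES (R OR T))) AND (((R OR P) IMPLIES (R OR T)) IMPLIES R))   [eliminate IMPLIES]
≡ NOT Q OR NOT S OR ((NOT R OR NOT (R OR P) OR R OR T) AND (((R OR P) IMPLIES (R OR T)) IMPLIES R))   [eliminate IMPLIES]
≡ NOT Q OR NOT S OR ((NOT R OR NOT (R OR P) OR R OR T) AND (NOT ((R OR P) IMPLIES (R OR T)) OR R))   [eliminate IMPLIES]
≡ NOT Q OR NOT S OR ((NOT R OR NOT (R OR P) OR R OR T) AND (NOT (NOT (R OR P) OR R OR T) OR R))   [eliminate IMPLIES]
≡ NOT Q OR NOT S OR ((NOT R OR (NOT R AND NOT P) OR R OR T) AND (NOT (NOT (R OR P) OR R OR T) OR R))   [De Morgan]
≡ NOT Q OR NOT S OR ((NOT R OR (NOT R AND NOT P) OR R OR T) AND ((NOT NOT (R OR P) AND NOT R AND NOT T) OR R))   [De Morgan]
≡ NOT Q OR NOT S OR ((NOT R OR (NOT R AND NOT P) OR R OR T) AND (((R OR P) AND NOT R AND NOT T) OR R))   [double negation]
≡ (NOT Q OR NOT S OR NOT R OR NOT R OR R OR T) AND (NOT Q OR NOT S OR NOT R OR NOT P OR R OR T) AND (NOT Q OR NOT S OR R OR P OR R) AND (NOT Q OR NOT S OR NOT R OR R) AND (NOT Q OR NOT S OR NOT T OR R)   [distribute OR over AND]
≡ (NOT Q OR NOT S OR R OR P) AND (NOT Q OR NOT S OR NOT T OR R)   [simplify]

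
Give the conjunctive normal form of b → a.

¬b ∨ a

b → a
= ¬b ∨ a   [eliminate →]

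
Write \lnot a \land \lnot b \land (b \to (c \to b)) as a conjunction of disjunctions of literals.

\lnot a \land \lnot b \land (b \to (c \to b))
≡ \lnot a \land \lnot b \land (\lnot b \lor (c \to b))   [eliminate \to]
≡ \lnot a \land \lnot b \land (\lnot b \lor \lnot c \lor b)   [eliminate \to]
≡ \lnot a \land \lnot b   [simplify]

\lnot a \land \lnot b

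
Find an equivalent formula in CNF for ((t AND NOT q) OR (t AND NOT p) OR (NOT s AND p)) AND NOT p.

(t OR NOT s) AND (t OR p) AND NOT p

((t AND NOT q) OR (t AND NOT p) OR (NOT s AND p)) AND NOT p
= (t OR t OR NOT s) AND (t OR t OR p) AND (t OR NOT p OR NOT s) AND (t OR NOT p OR p) AND (NOT q OR t OR NOT s) AND (NOT q OR t OR p) AND (NOT q OR NOT p OR NOT s) AND (NOT q OR NOT p OR p) AND NOT p   [distribute OR over AND]
= (t OR NOT s) AND (t OR p) AND NOT p   [simplify]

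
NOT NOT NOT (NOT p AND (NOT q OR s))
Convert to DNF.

p OR (q AND NOT s)

NOT NOT NOT (NOT p AND (NOT q OR s))
⇔ NOT (NOT p AND (NOT q OR s))   (double negation)
⇔ NOT NOT p OR NOT (NOT q OR s)   (De Morgan)
⇔ p OR NOT (NOT q OR s)   (double negation)
⇔ p OR (NOT NOT q AND NOT s)   (De Morgan)
⇔ p OR (q AND NOT s)   (double negation)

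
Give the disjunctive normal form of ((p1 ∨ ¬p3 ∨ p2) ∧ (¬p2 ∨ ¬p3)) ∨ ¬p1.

(p1 ∧ ¬p2) ∨ ¬p3 ∨ ¬p1

((p1 ∨ ¬p3 ∨ p2) ∧ (¬p2 ∨ ¬p3)) ∨ ¬p1
≡ (p1 ∧ ¬p2) ∨ (p1 ∧ ¬p3) ∨ (¬p3 ∧ ¬p2) ∨ (¬p3 ∧ ¬p3) ∨ (p2 ∧ ¬p2) ∨ (p2 ∧ ¬p3) ∨ ¬p1   — distribute ∧ over ∨
≡ (p1 ∧ ¬p2) ∨ ¬p3 ∨ ¬p1   — simplify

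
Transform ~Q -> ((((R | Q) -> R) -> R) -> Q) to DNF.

~Q -> ((((R | Q) -> R) -> R) -> Q)
≡ ~~Q | ((((R | Q) -> R) -> R) -> Q)   — eliminate ->
≡ ~~Q | ~(((R | Q) -> R) -> R) | Q   — eliminate ->
≡ ~~Q | ~(~((R | Q) -> R) | R) | Q   — eliminate ->
≡ ~~Q | ~(~(~(R | Q) | R) | R) | Q   — eliminate ->
≡ Q | ~(~(~(R | Q) | R) | R) | Q   — double negation
≡ Q | (~~(~(R | Q) | R) & ~R) | Q   — De Morgan
≡ Q | ((~(R | Q) | R) & ~R) | Q   — double negation
≡ Q | (((~R & ~Q) | R) & ~R) | Q   — De Morgan
≡ Q | (~R & ~Q & ~R) | (R & ~R) | Q   — distribute & over |
≡ Q | (~R & ~Q)   — simplify

Q | (~R & ~Q)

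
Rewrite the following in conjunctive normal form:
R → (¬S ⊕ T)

R → (¬S ⊕ T)
≡ ¬R ∨ (¬S ⊕ T)   (eliminate →)
≡ ¬R ∨ ((¬S ∨ T) ∧ ¬(¬S ∧ T))   (expand ⊕)
≡ ¬R ∨ ((¬S ∨ T) ∧ (¬¬S ∨ ¬T))   (De Morgan)
≡ ¬R ∨ ((¬S ∨ T) ∧ (S ∨ ¬T))   (double negation)
≡ (¬R ∨ ¬S ∨ T) ∧ (¬R ∨ S ∨ ¬T)   (distribute ∨ over ∧)

(¬R ∨ ¬S ∨ T) ∧ (¬R ∨ S ∨ ¬T)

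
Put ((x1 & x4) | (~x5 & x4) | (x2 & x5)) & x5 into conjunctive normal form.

(x1 | ~x5 | x2) & (x4 | x2) & x5

((x1 & x4) | (~x5 & x4) | (x2 & x5)) & x5
= (x1 | ~x5 | x2) & (x1 | ~x5 | x5) & (x1 | x4 | x2) & (x1 | x4 | x5) & (x4 | ~x5 | x2) & (x4 | ~x5 | x5) & (x4 | x4 | x2) & (x4 | x4 | x5) & x5   (distribute | over &)
= (x1 | ~x5 | x2) & (x4 | x2) & x5   (simplify)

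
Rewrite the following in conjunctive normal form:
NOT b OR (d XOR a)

NOT b OR (d XOR a)
≡ NOT b OR ((d OR a) AND NOT (d AND a))   (expand XOR)
≡ NOT b OR ((d OR a) AND (NOT d OR NOT a))   (De Morgan)
≡ (NOT b OR d OR a) AND (NOT b OR NOT d OR NOT a)   (distribute OR over AND)

(NOT b OR d OR a) AND (NOT b OR NOT d OR NOT a)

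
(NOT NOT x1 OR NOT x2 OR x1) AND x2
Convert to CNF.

(NOT NOT x1 OR NOT x2 OR x1) AND x2
≡ (x1 OR NOT x2 OR x1) AND x2   [double negation]
≡ (x1 OR NOT x2) AND x2   [simplify]

(x1 OR NOT x2) AND x2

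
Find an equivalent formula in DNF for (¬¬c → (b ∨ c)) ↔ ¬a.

(¬¬c → (b ∨ c)) ↔ ¬a
= ((¬¬c → (b ∨ c)) → ¬a) ∧ (¬a → (¬¬c → (b ∨ c)))
= (¬(¬¬c → (b ∨ c)) ∨ ¬a) ∧ (¬a → (¬¬c → (b ∨ c)))
= (¬(¬¬¬c ∨ b ∨ c) ∨ ¬a) ∧ (¬a → (¬¬c → (b ∨ c)))
= (¬(¬¬¬c ∨ b ∨ c) ∨ ¬a) ∧ (¬¬a ∨ (¬¬c → (b ∨ c)))
= (¬(¬¬¬c ∨ b ∨ c) ∨ ¬a) ∧ (¬¬a ∨ ¬¬¬c ∨ b ∨ c)
= ((¬¬¬¬c ∧ ¬b ∧ ¬c) ∨ ¬a) ∧ (¬¬a ∨ ¬¬¬c ∨ b ∨ c)
= ((¬¬c ∧ ¬b ∧ ¬c) ∨ ¬a) ∧ (¬¬a ∨ ¬¬¬c ∨ b ∨ c)
= ((c ∧ ¬b ∧ ¬c) ∨ ¬a) ∧ (¬¬a ∨ ¬¬¬c ∨ b ∨ c)
= ((c ∧ ¬b ∧ ¬c) ∨ ¬a) ∧ (a ∨ ¬¬¬c ∨ b ∨ c)
= ((c ∧ ¬b ∧ ¬c) ∨ ¬a) ∧ (a ∨ ¬c ∨ b ∨ c)
= (c ∧ ¬b ∧ ¬c ∧ a) ∨ (c ∧ ¬b ∧ ¬c ∧ ¬c) ∨ (c ∧ ¬b ∧ ¬c ∧ b) ∨ (c ∧ ¬b ∧ ¬c ∧ c) ∨ (¬a ∧ a) ∨ (¬a ∧ ¬c) ∨ (¬a ∧ b) ∨ (¬a ∧ c)
= (¬a ∧ ¬c) ∨ (¬a ∧ b) ∨ (¬a ∧ c)

(¬a ∧ ¬c) ∨ (¬a ∧ b) ∨ (¬a ∧ c)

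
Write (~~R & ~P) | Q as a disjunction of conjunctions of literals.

(~~R & ~P) | Q
= (R & ~P) | Q

(R & ~P) | Q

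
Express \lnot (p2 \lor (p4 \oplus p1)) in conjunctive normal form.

\lnot (p2 \lor (p4 \oplus p1))
≡ \lnot (p2 \lor ((p4 \lor p1) \land \lnot (p4 \land p1)))   — expand \oplus
≡ \lnot p2 \land \lnot ((p4 \lor p1) \land \lnot (p4 \land p1))   — De Morgan
≡ \lnot p2 \land (\lnot (p4 \lor p1) \lor \lnot \lnot (p4 \land p1))   — De Morgan
≡ \lnot p2 \land ((\lnot p4 \land \lnot p1) \lor \lnot \lnot (p4 \land p1))   — De Morgan
≡ \lnot p2 \land ((\lnot p4 \land \lnot p1) \lor (p4 \land p1))   — double negation
≡ \lnot p2 \land (\lnot p4 \lor p4) \land (\lnot p4 \lor p1) \land (\lnot p1 \lor p4) \land (\lnot p1 \lor p1)   — distribute \lor over \land
≡ \lnot p2 \land (\lnot p4 \lor p1) \land (\lnot p1 \lor p4)   — simplify

\lnot p2 \land (\lnot p4 \lor p1) \land (\lnot p1 \lor p4)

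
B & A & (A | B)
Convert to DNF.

B & A & (A | B)
= (B & A & A) | (B & A & B)   — distribute & over |
= B & A   — simplify

B & A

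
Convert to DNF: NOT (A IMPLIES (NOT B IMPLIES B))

A AND NOT B

NOT (A IMPLIES (NOT B IMPLIES B))
≡ NOT (NOT A OR (NOT B IMPLIES B))   [eliminate IMPLIES]
≡ NOT (NOT A OR NOT NOT B OR B)   [eliminate IMPLIES]
≡ NOT NOT A AND NOT NOT NOT B AND NOT B   [De Morgan]
≡ A AND NOT NOT NOT B AND NOT B   [double negation]
≡ A AND NOT B AND NOT B   [double negation]
≡ A AND NOT B   [simplify]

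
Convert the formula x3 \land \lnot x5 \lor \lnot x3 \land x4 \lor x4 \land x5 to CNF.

x3 \land \lnot x5 \lor \lnot x3 \land x4 \lor x4 \land x5
⇔ (x3 \lor \lnot x3 \lor x4) \land (x3 \lor \lnot x3 \lor x5) \land (x3 \lor x4 \lor x4) \land (x3 \lor x4 \lor x5) \land (\lnot x5 \lor \lnot x3 \lor x4) \land (\lnot x5 \lor \lnot x3 \lor x5) \land (\lnot x5 \lor x4 \lor x4) \land (\lnot x5 \lor x4 \lor x5)   [distribute \lor over \land]
⇔ (x3 \lor x4) \land (\lnot x5 \lor x4)   [simplify]

(x3 \lor x4) \land (\lnot x5 \lor x4)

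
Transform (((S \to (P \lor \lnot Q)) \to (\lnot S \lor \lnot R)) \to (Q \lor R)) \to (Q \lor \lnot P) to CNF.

(((S \to (P \lor \lnot Q)) \to (\lnot S \lor \lnot R)) \to (Q \lor R)) \to (Q \lor \lnot P)
≡ \lnot (((S \to (P \lor \lnot Q)) \to (\lnot S \lor \lnot R)) \to (Q \lor R)) \lor Q \lor \lnot P
≡ \lnot (\lnot ((S \to (P \lor \lnot Q)) \to (\lnot S \lor \lnot R)) \lor Q \lor R) \lor Q \lor \lnot P
≡ \lnot (\lnot (\lnot (S \to (P \lor \lnot Q)) \lor \lnot S \lor \lnot R) \lor Q \lor R) \lor Q \lor \lnot P
≡ \lnot (\lnot (\lnot (\lnot S \lor P \lor \lnot Q) \lor \lnot S \lor \lnot R) \lor Q \lor R) \lor Q \lor \lnot P
≡ (\lnot \lnot (\lnot (\lnot S \lor P \lor \lnot Q) \lor \lnot S \lor \lnot R) \land \lnot Q \land \lnot R) \lor Q \lor \lnot P
≡ ((\lnot (\lnot S \lor P \lor \lnot Q) \lor \lnot S \lor \lnot R) \land \lnot Q \land \lnot R) \lor Q \lor \lnot P
≡ (((\lnot \lnot S \land \lnot P \land \lnot \lnot Q) \lor \lnot S \lor \lnot R) \land \lnot Q \land \lnot R) \lor Q \lor \lnot P
≡ (((S \land \lnot P \land \lnot \lnot Q) \lor \lnot S \lor \lnot R) \land \lnot Q \land \lnot R) \lor Q \lor \lnot P
≡ (((S \land \lnot P \land Q) \lor \lnot S \lor \lnot R) \land \lnot Q \land \lnot R) \lor Q \lor \lnot P
≡ (S \lor \lnot S \lor \lnot R \lor Q \lor \lnot P) \land (\lnot P \lor \lnot S \lor \lnot R \lor Q \lor \lnot P) \land (Q \lor \lnot S \lor \lnot R \lor Q \lor \lnot P) \land (\lnot Q \lor Q \lor \lnot P) \land (\lnot R \lor Q \lor \lnot P)
≡ \lnot R \lor Q \lor \lnot P

\lnot R \lor Q \lor \lnot P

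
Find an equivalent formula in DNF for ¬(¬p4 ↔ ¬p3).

(¬p4 ∧ p3) ∨ (¬p3 ∧ p4)

¬(¬p4 ↔ ¬p3)
≡ ¬((¬p4 → ¬p3) ∧ (¬p3 → ¬p4))
≡ ¬((¬¬p4 ∨ ¬p3) ∧ (¬p3 → ¬p4))
≡ ¬((¬¬p4 ∨ ¬p3) ∧ (¬¬p3 ∨ ¬p4))
≡ ¬(¬¬p4 ∨ ¬p3) ∨ ¬(¬¬p3 ∨ ¬p4)
≡ (¬¬¬p4 ∧ ¬¬p3) ∨ ¬(¬¬p3 ∨ ¬p4)
≡ (¬p4 ∧ ¬¬p3) ∨ ¬(¬¬p3 ∨ ¬p4)
≡ (¬p4 ∧ p3) ∨ ¬(¬¬p3 ∨ ¬p4)
≡ (¬p4 ∧ p3) ∨ (¬¬¬p3 ∧ ¬¬p4)
≡ (¬p4 ∧ p3) ∨ (¬p3 ∧ ¬¬p4)
≡ (¬p4 ∧ p3) ∨ (¬p3 ∧ p4)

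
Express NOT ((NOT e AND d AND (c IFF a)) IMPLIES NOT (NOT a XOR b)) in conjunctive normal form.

NOT ((NOT e AND d AND (c IFF a)) IMPLIES NOT (NOT a XOR b))
≡ NOT (NOT (NOT e AND d AND (c IFF a)) OR NOT (NOT a XOR b))   [eliminate IMPLIES]
≡ NOT (NOT (NOT e AND d AND (c IMPLIES a) AND (a IMPLIES c)) OR NOT (NOT a XOR b))   [eliminate IFF]
≡ NOT (NOT (NOT e AND d AND (NOT c OR a) AND (a IMPLIES c)) OR NOT (NOT a XOR b))   [eliminate IMPLIES]
≡ NOT (NOT (NOT e AND d AND (NOT c OR a) AND (NOT a OR c)) OR NOT (NOT a XOR b))   [eliminate IMPLIES]
≡ NOT (NOT (NOT e AND d AND (NOT c OR a) AND (NOT a OR c)) OR NOT ((NOT a OR b) AND NOT (NOT a AND b)))   [expand XOR]
≡ NOT NOT (NOT e AND d AND (NOT c OR a) AND (NOT a OR c)) AND NOT NOT ((NOT a OR b) AND NOT (NOT a AND b))   [De Morgan]
≡ NOT e AND d AND (NOT c OR a) AND (NOT a OR c) AND NOT NOT ((NOT a OR b) AND NOT (NOT a AND b))   [double negation]
≡ NOT e AND d AND (NOT c OR a) AND (NOT a OR c) AND (NOT a OR b) AND NOT (NOT a AND b)   [double negation]
≡ NOT e AND d AND (NOT c OR a) AND (NOT a OR c) AND (NOT a OR b) AND (NOT NOT a OR NOT b)   [De Morgan]
≡ NOT e AND d AND (NOT c OR a) AND (NOT a OR c) AND (NOT a OR b) AND (a OR NOT b)   [double negation]

NOT e AND d AND (NOT c OR a) AND (NOT a OR c) AND (NOT a OR b) AND (a OR NOT b)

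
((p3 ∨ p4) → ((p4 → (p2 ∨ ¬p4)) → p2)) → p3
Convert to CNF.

((p3 ∨ p4) → ((p4 → (p2 ∨ ¬p4)) → p2)) → p3
⇔ ¬((p3 ∨ p4) → ((p4 → (p2 ∨ ¬p4)) → p2)) ∨ p3   — eliminate →
⇔ ¬(¬(p3 ∨ p4) ∨ ((p4 → (p2 ∨ ¬p4)) → p2)) ∨ p3   — eliminate →
⇔ ¬(¬(p3 ∨ p4) ∨ ¬(p4 → (p2 ∨ ¬p4)) ∨ p2) ∨ p3   — eliminate →
⇔ ¬(¬(p3 ∨ p4) ∨ ¬(¬p4 ∨ p2 ∨ ¬p4) ∨ p2) ∨ p3   — eliminate →
⇔ (¬¬(p3 ∨ p4) ∧ ¬¬(¬p4 ∨ p2 ∨ ¬p4) ∧ ¬p2) ∨ p3   — De Morgan
⇔ ((p3 ∨ p4) ∧ ¬¬(¬p4 ∨ p2 ∨ ¬p4) ∧ ¬p2) ∨ p3   — double negation
⇔ ((p3 ∨ p4) ∧ (¬p4 ∨ p2 ∨ ¬p4) ∧ ¬p2) ∨ p3   — double negation
⇔ (p3 ∨ p4 ∨ p3) ∧ (¬p4 ∨ p2 ∨ ¬p4 ∨ p3) ∧ (¬p2 ∨ p3)   — distribute ∨ over ∧
⇔ (p3 ∨ p4) ∧ (¬p4 ∨ p2 ∨ p3) ∧ (¬p2 ∨ p3)   — simplify

(p3 ∨ p4) ∧ (¬p4 ∨ p2 ∨ p3) ∧ (¬p2 ∨ p3)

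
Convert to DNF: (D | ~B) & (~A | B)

(D & ~A) | (D & B) | (~B & ~A)

(D | ~B) & (~A | B)
⇔ (D & ~A) | (D & B) | (~B & ~A) | (~B & B)   [distribute & over |]
⇔ (D & ~A) | (D & B) | (~B & ~A)   [simplify]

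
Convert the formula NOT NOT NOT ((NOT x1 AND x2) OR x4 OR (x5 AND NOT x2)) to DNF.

(x1 AND NOT x4 AND NOT x5) OR (x1 AND NOT x4 AND x2) OR (NOT x2 AND NOT x4 AND NOT x5)

NOT NOT NOT ((NOT x1 AND x2) OR x4 OR (x5 AND NOT x2))
= NOT ((NOT x1 AND x2) OR x4 OR (x5 AND NOT x2))   [double negation]
= NOT (NOT x1 AND x2) AND NOT x4 AND NOT (x5 AND NOT x2)   [De Morgan]
= (NOT NOT x1 OR NOT x2) AND NOT x4 AND NOT (x5 AND NOT x2)   [De Morgan]
= (x1 OR NOT x2) AND NOT x4 AND NOT (x5 AND NOT x2)   [double negation]
= (x1 OR NOT x2) AND NOT x4 AND (NOT x5 OR NOT NOT x2)   [De Morgan]
= (x1 OR NOT x2) AND NOT x4 AND (NOT x5 OR x2)   [double negation]
= (x1 AND NOT x4 AND NOT x5) OR (x1 AND NOT x4 AND x2) OR (NOT x2 AND NOT x4 AND NOT x5) OR (NOT x2 AND NOT x4 AND x2)   [distribute AND over OR]
= (x1 AND NOT x4 AND NOT x5) OR (x1 AND NOT x4 AND x2) OR (NOT x2 AND NOT x4 AND NOT x5)   [simplify]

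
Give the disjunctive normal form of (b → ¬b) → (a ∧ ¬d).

(b → ¬b) → (a ∧ ¬d)
⇔ ¬(b → ¬b) ∨ (a ∧ ¬d)   — eliminate →
⇔ ¬(¬b ∨ ¬b) ∨ (a ∧ ¬d)   — eliminate →
⇔ (¬¬b ∧ ¬¬b) ∨ (a ∧ ¬d)   — De Morgan
⇔ (b ∧ ¬¬b) ∨ (a ∧ ¬d)   — double negation
⇔ (b ∧ b) ∨ (a ∧ ¬d)   — double negation
⇔ b ∨ (a ∧ ¬d)   — simplify

b ∨ (a ∧ ¬d)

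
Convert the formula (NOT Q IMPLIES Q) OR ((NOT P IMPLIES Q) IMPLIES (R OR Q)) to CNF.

Q OR NOT P OR R

(NOT Q IMPLIES Q) OR ((NOT P IMPLIES Q) IMPLIES (R OR Q))
⇔ NOT NOT Q OR Q OR ((NOT P IMPLIES Q) IMPLIES (R OR Q))   (eliminate IMPLIES)
⇔ NOT NOT Q OR Q OR NOT (NOT P IMPLIES Q) OR R OR Q   (eliminate IMPLIES)
⇔ NOT NOT Q OR Q OR NOT (NOT NOT P OR Q) OR R OR Q   (eliminate IMPLIES)
⇔ Q OR Q OR NOT (NOT NOT P OR Q) OR R OR Q   (double negation)
⇔ Q OR Q OR (NOT NOT NOT P AND NOT Q) OR R OR Q   (De Morgan)
⇔ Q OR Q OR (NOT P AND NOT Q) OR R OR Q   (double negation)
⇔ (Q OR Q OR NOT P OR R OR Q) AND (Q OR Q OR NOT Q OR R OR Q)   (distribute OR over AND)
⇔ Q OR NOT P OR R   (simplify)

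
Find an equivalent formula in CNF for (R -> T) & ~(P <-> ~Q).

(~R | T) & (P | ~Q) & (Q | ~P)

(R -> T) & ~(P <-> ~Q)
= (~R | T) & ~(P <-> ~Q)   [eliminate ->]
= (~R | T) & ~((P -> ~Q) & (~Q -> P))   [eliminate <->]
= (~R | T) & ~((~P | ~Q) & (~Q -> P))   [eliminate ->]
= (~R | T) & ~((~P | ~Q) & (~~Q | P))   [eliminate ->]
= (~R | T) & (~(~P | ~Q) | ~(~~Q | P))   [De Morgan]
= (~R | T) & ((~~P & ~~Q) | ~(~~Q | P))   [De Morgan]
= (~R | T) & ((P & ~~Q) | ~(~~Q | P))   [double negation]
= (~R | T) & ((P & Q) | ~(~~Q | P))   [double negation]
= (~R | T) & ((P & Q) | (~~~Q & ~P))   [De Morgan]
= (~R | T) & ((P & Q) | (~Q & ~P))   [double negation]
= (~R | T) & (P | ~Q) & (P | ~P) & (Q | ~Q) & (Q | ~P)   [distribute | over &]
= (~R | T) & (P | ~Q) & (Q | ~P)   [simplify]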